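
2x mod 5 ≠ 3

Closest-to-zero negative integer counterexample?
Testing negative integers from -1 downward:
x = -1: LHS = (2·(-1)) mod 5 = (-2) mod 5 = 3; 3 ≠ 3 — FAILS  ← closest negative counterexample to 0

Answer: x = -1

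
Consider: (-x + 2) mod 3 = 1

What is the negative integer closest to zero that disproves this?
Testing negative integers from -1 downward:
x = -1: LHS = (-(-1) + 2) mod 3 = 3 mod 3 = 0; 0 = 1 — FAILS  ← closest negative counterexample to 0

Answer: x = -1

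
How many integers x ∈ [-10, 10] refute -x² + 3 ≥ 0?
Counterexamples in [-10, 10]: {-10, -9, -8, -7, -6, -5, -4, -3, -2, 2, 3, 4, 5, 6, 7, 8, 9, 10}.

Counting them gives 18 values.

Answer: 18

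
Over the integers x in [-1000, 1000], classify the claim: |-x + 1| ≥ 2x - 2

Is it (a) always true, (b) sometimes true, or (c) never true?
Holds at x = 0: LHS = |-0 + 1| = |1| = 1, RHS = 2·0 - 2 = -2; 1 ≥ -2 — holds
Fails at x = 2: LHS = |-2 + 1| = |-1| = 1, RHS = 2·2 - 2 = 2; 1 ≥ 2 — FAILS
It is satisfied by some integers in the range but not all.

Answer: Sometimes true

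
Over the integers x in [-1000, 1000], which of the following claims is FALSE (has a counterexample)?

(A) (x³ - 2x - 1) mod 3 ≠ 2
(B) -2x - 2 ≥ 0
(A) x = 0: LHS = (0³ - 2·0 - 1) mod 3 = (-1) mod 3 = 2; 2 ≠ 2 — FAILS
(B) x = 0: LHS = -2·0 - 2 = -2; -2 ≥ 0 — FAILS

Answer: Both A and B are false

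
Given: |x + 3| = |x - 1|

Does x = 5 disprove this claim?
Substitute x = 5 into the relation:
x = 5: LHS = |5 + 3| = |8| = 8, RHS = |5 - 1| = |4| = 4; 8 = 4 — FAILS

Since the claim fails at x = 5, this value is a counterexample.

Answer: Yes, x = 5 is a counterexample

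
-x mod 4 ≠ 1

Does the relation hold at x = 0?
x = 0: LHS = (-0) mod 4 = 0 mod 4 = 0; 0 ≠ 1 — holds

The relation is satisfied at x = 0.

Answer: Yes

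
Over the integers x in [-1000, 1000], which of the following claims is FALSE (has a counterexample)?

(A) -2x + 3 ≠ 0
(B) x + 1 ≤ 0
(A) Track d = LHS − RHS over the integers in [-1000, 1000]. Equality would need d = 0, but d changes sign only between consecutive integers, jumping over 0:
x = 1: LHS = -2·1 + 3 = 1; 1 ≠ 0 — holds  (d = 1)
x = 2: LHS = -2·2 + 3 = -1; -1 ≠ 0 — holds  (d = -1)
Away from these crossings d keeps a constant sign, and checking every integer in [-1000, 1000] confirms d ≠ 0 throughout. Hence the two sides are never equal, so the relation holds for every integer in [-1000, 1000].

(B) x = 0: LHS = 0 + 1 = 1; 1 ≤ 0 — FAILS

Only (B) has a counterexample.

Answer: B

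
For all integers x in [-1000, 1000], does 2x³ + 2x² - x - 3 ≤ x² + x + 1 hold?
The claim fails at x = 2:
x = 2: LHS = 2·2³ + 2·2² - 2 - 3 = 19, RHS = 2² + 2 + 1 = 7; 19 ≤ 7 — FAILS

Because a single integer refutes it, the statement is false.

Answer: False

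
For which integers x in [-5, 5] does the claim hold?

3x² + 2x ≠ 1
Holds for: {-5, -4, -3, -2, 0, 1, 2, 3, 4, 5}
Fails for: {-1}

Answer: {-5, -4, -3, -2, 0, 1, 2, 3, 4, 5}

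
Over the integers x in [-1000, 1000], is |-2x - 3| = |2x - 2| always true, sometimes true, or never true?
Track d = LHS − RHS over the integers in [-1000, 1000]. Equality would need d = 0, but d changes sign only between consecutive integers, jumping over 0:
x = -1: LHS = |-2·(-1) - 3| = |-1| = 1, RHS = |2·(-1) - 2| = |-4| = 4; 1 = 4 — FAILS  (d = -3)
x = 0: LHS = |-2·0 - 3| = |-3| = 3, RHS = |2·0 - 2| = |-2| = 2; 3 = 2 — FAILS  (d = 1)
Away from these crossings d keeps a constant sign, and checking every integer in [-1000, 1000] confirms d ≠ 0 throughout. Hence the two sides are never equal, so the claimed relation (=) fails for every integer in [-1000, 1000].

No integer in the range satisfies it.

Answer: Never true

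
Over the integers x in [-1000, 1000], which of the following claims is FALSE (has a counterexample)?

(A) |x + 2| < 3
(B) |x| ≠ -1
(A) x = 1: LHS = |1 + 2| = |3| = 3; 3 < 3 — FAILS

(B) An absolute value is never negative, so the left side is ≥ 0 for every x, while the right side is -1. Tightest case in [-1000, 1000] is x = 0:
x = 0: LHS = |0| = 0; 0 ≠ -1 — holds
Hence LHS − RHS is never 0, i.e. the two sides are never equal, so the relation holds for every integer in [-1000, 1000].

Only (A) has a counterexample.

Answer: A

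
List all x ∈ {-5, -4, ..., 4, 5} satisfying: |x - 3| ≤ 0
Holds for: {3}
Fails for: {-5, -4, -3, -2, -1, 0, 1, 2, 4, 5}

Answer: {3}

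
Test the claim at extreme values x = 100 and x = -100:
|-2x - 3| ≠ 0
x = 100: LHS = |-2·100 - 3| = |-203| = 203; 203 ≠ 0 — holds
x = -100: LHS = |-2·(-100) - 3| = |197| = 197; 197 ≠ 0 — holds

Answer: Yes, holds for both x = 100 and x = -100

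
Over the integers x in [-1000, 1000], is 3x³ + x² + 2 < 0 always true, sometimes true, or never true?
Holds at x = -2: LHS = 3·(-2)³ + (-2)² + 2 = -18; -18 < 0 — holds
Fails at x = 0: LHS = 3·0³ + 0² + 2 = 2; 2 < 0 — FAILS
It is satisfied by some integers in the range but not all.

Answer: Sometimes true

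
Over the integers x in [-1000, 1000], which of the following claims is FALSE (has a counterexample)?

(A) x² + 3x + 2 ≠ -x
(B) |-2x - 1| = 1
(A) Track d = LHS − RHS over the integers in [-1000, 1000]. Equality would need d = 0, but d changes sign only between consecutive integers, jumping over 0:
x = -4: LHS = (-4)² + 3·(-4) + 2 = 6, RHS = -(-4) = 4; 6 ≠ 4 — holds  (d = 2)
x = -3: LHS = (-3)² + 3·(-3) + 2 = 2, RHS = -(-3) = 3; 2 ≠ 3 — holds  (d = -1)
x = -1: LHS = (-1)² + 3·(-1) + 2 = 0, RHS = -(-1) = 1; 0 ≠ 1 — holds  (d = -1)
x = 0: LHS = 0² + 3·0 + 2 = 2, RHS = -0 = 0; 2 ≠ 0 — holds  (d = 2)
Away from these crossings d keeps a constant sign, and checking every integer in [-1000, 1000] confirms d ≠ 0 throughout. Hence the two sides are never equal, so the relation holds for every integer in [-1000, 1000].

(B) x = 1: LHS = |-2·1 - 1| = |-3| = 3; 3 = 1 — FAILS

Only (B) has a counterexample.

Answer: B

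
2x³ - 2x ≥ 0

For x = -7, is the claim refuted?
Substitute x = -7 into the relation:
x = -7: LHS = 2·(-7)³ - 2·(-7) = -672; -672 ≥ 0 — FAILS

Since the claim fails at x = -7, this value is a counterexample.

Answer: Yes, x = -7 is a counterexample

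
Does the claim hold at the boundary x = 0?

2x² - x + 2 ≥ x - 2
x = 0: LHS = 2·0² - 0 + 2 = 2, RHS = 0 - 2 = -2; 2 ≥ -2 — holds

The relation is satisfied at x = 0.

Answer: Yes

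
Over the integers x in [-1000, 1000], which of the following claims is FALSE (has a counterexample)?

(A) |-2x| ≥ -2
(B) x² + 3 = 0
(A) An absolute value is never negative, so the left side is ≥ 0 for every x, while the right side is -2. Tightest case in [-1000, 1000] is x = 0:
x = 0: LHS = |-2·0| = |0| = 0; 0 ≥ -2 — holds
Hence LHS − RHS is never negative, i.e. LHS ≥ RHS throughout, so the relation holds for every integer in [-1000, 1000].

(B) x = 0: LHS = 0² + 3 = 3; 3 = 0 — FAILS

Only (B) has a counterexample.

Answer: B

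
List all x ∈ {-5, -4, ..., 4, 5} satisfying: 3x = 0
Holds for: {0}
Fails for: {-5, -4, -3, -2, -1, 1, 2, 3, 4, 5}

Answer: {0}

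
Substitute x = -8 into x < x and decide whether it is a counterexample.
Substitute x = -8 into the relation:
x = -8: -8 < -8 — FAILS

Since the claim fails at x = -8, this value is a counterexample.

Answer: Yes, x = -8 is a counterexample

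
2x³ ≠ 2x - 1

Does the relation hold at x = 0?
x = 0: LHS = 2·0³ = 0, RHS = 2·0 - 1 = -1; 0 ≠ -1 — holds

The relation is satisfied at x = 0.

Answer: Yes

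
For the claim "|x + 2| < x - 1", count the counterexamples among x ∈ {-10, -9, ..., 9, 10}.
Counterexamples in [-10, 10]: {-10, -9, -8, -7, -6, -5, -4, -3, -2, -1, 0, 1, 2, 3, 4, 5, 6, 7, 8, 9, 10}.

Counting them gives 21 values.

Answer: 21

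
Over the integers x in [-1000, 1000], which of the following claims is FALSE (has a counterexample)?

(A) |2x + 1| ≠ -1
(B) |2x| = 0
(A) An absolute value is never negative, so the left side is ≥ 0 for every x, while the right side is -1. Tightest case in [-1000, 1000] is x = 0:
x = 0: LHS = |2·0 + 1| = |1| = 1; 1 ≠ -1 — holds
Hence LHS − RHS is never 0, i.e. the two sides are never equal, so the relation holds for every integer in [-1000, 1000].

(B) x = 1: LHS = |2·1| = |2| = 2; 2 = 0 — FAILS

Only (B) has a counterexample.

Answer: B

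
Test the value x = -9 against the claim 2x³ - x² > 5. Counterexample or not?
Substitute x = -9 into the relation:
x = -9: LHS = 2·(-9)³ - (-9)² = -1539; -1539 > 5 — FAILS

Since the claim fails at x = -9, this value is a counterexample.

Answer: Yes, x = -9 is a counterexample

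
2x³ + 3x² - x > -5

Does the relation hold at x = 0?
x = 0: LHS = 2·0³ + 3·0² - 0 = 0; 0 > -5 — holds

The relation is satisfied at x = 0.

Answer: Yes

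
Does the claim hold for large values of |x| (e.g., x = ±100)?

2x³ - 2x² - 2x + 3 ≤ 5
x = 100: LHS = 2·100³ - 2·100² - 2·100 + 3 = 1979803; 1979803 ≤ 5 — FAILS
x = -100: LHS = 2·(-100)³ - 2·(-100)² - 2·(-100) + 3 = -2019797; -2019797 ≤ 5 — holds

Answer: Partially: fails for x = 100, holds for x = -100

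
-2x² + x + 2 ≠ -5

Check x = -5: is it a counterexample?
Substitute x = -5 into the relation:
x = -5: LHS = -2·(-5)² + (-5) + 2 = -53; -53 ≠ -5 — holds

The relation holds at x = -5, so it is not a counterexample.

Answer: No, x = -5 is not a counterexample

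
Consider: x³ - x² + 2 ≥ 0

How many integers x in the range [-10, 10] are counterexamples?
Counterexamples in [-10, 10]: {-10, -9, -8, -7, -6, -5, -4, -3, -2}.

Counting them gives 9 values.

Answer: 9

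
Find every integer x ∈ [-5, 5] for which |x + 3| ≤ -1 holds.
An absolute value is never negative, so the left side is ≥ 0 for every x, while the right side is -1. Tightest case in [-5, 5] is x = -3:
x = -3: LHS = |(-3) + 3| = |0| = 0; 0 ≤ -1 — FAILS
Hence LHS − RHS is never zero or negative, i.e. LHS > RHS throughout, so the claimed relation (≤) fails for every integer in [-5, 5].

Answer: None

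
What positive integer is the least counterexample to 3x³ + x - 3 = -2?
Testing positive integers:
x = 1: LHS = 3·1³ + 1 - 3 = 1; 1 = -2 — FAILS  ← smallest positive counterexample

Answer: x = 1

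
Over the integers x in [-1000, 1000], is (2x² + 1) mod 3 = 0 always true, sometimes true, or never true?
Holds at x = 1: LHS = (2·1² + 1) mod 3 = 3 mod 3 = 0; 0 = 0 — holds
Fails at x = 0: LHS = (2·0² + 1) mod 3 = 1 mod 3 = 1; 1 = 0 — FAILS
It is satisfied by some integers in the range but not all.

Answer: Sometimes true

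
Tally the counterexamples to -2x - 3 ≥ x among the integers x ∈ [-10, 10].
Counterexamples in [-10, 10]: {0, 1, 2, 3, 4, 5, 6, 7, 8, 9, 10}.

Counting them gives 11 values.

Answer: 11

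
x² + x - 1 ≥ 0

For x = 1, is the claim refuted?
Substitute x = 1 into the relation:
x = 1: LHS = 1² + 1 - 1 = 1; 1 ≥ 0 — holds

The claim holds here, so x = 1 is not a counterexample. (A counterexample exists elsewhere, e.g. x = 0.)

Answer: No, x = 1 is not a counterexample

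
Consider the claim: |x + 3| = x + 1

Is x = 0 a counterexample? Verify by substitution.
Substitute x = 0 into the relation:
x = 0: LHS = |0 + 3| = |3| = 3, RHS = 0 + 1 = 1; 3 = 1 — FAILS

Since the claim fails at x = 0, this value is a counterexample.

Answer: Yes, x = 0 is a counterexample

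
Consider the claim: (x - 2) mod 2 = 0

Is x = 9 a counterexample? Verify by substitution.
Substitute x = 9 into the relation:
x = 9: LHS = (9 - 2) mod 2 = 7 mod 2 = 1; 1 = 0 — FAILS

Since the claim fails at x = 9, this value is a counterexample.

Answer: Yes, x = 9 is a counterexample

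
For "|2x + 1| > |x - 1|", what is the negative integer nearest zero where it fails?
Testing negative integers from -1 downward:
x = -1: LHS = |2·(-1) + 1| = |-1| = 1, RHS = |(-1) - 1| = |-2| = 2; 1 > 2 — FAILS  ← closest negative counterexample to 0

Answer: x = -1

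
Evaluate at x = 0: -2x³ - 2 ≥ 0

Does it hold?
x = 0: LHS = -2·0³ - 2 = -2; -2 ≥ 0 — FAILS

The relation fails at x = 0, so x = 0 is a counterexample.

Answer: No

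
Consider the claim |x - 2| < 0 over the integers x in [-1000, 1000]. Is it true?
The claim fails at x = 0:
x = 0: LHS = |0 - 2| = |-2| = 2; 2 < 0 — FAILS

Because a single integer refutes it, the statement is false.

Answer: False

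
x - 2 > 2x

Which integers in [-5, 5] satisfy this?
Holds for: {-5, -4, -3}
Fails for: {-2, -1, 0, 1, 2, 3, 4, 5}

Answer: {-5, -4, -3}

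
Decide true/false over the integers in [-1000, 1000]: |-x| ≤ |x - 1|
The claim fails at x = 1:
x = 1: LHS = |-1| = 1, RHS = |1 - 1| = |0| = 0; 1 ≤ 0 — FAILS

Because a single integer refutes it, the statement is false.

Answer: False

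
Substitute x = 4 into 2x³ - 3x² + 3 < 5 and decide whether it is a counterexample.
Substitute x = 4 into the relation:
x = 4: LHS = 2·4³ - 3·4² + 3 = 83; 83 < 5 — FAILS

Since the claim fails at x = 4, this value is a counterexample.

Answer: Yes, x = 4 is a counterexample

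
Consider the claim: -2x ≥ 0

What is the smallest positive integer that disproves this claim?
Testing positive integers:
x = 1: LHS = -2·1 = -2; -2 ≥ 0 — FAILS  ← smallest positive counterexample

Answer: x = 1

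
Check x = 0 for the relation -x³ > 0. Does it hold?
x = 0: LHS = -0³ = 0; 0 > 0 — FAILS

The relation fails at x = 0, so x = 0 is a counterexample.

Answer: No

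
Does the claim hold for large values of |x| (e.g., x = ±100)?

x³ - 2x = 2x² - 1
x = 100: LHS = 100³ - 2·100 = 999800, RHS = 2·100² - 1 = 19999; 999800 = 19999 — FAILS
x = -100: LHS = (-100)³ - 2·(-100) = -999800, RHS = 2·(-100)² - 1 = 19999; -999800 = 19999 — FAILS

Answer: No, fails for both x = 100 and x = -100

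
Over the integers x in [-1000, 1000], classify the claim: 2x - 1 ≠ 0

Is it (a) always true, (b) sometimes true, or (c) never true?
Track d = LHS − RHS over the integers in [-1000, 1000]. Equality would need d = 0, but d changes sign only between consecutive integers, jumping over 0:
x = 0: LHS = 2·0 - 1 = -1; -1 ≠ 0 — holds  (d = -1)
x = 1: LHS = 2·1 - 1 = 1; 1 ≠ 0 — holds  (d = 1)
Away from these crossings d keeps a constant sign, and checking every integer in [-1000, 1000] confirms d ≠ 0 throughout. Hence the two sides are never equal, so the relation holds for every integer in [-1000, 1000].

No counterexample exists.

Answer: Always true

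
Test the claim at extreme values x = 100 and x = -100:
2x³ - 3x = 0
x = 100: LHS = 2·100³ - 3·100 = 1999700; 1999700 = 0 — FAILS
x = -100: LHS = 2·(-100)³ - 3·(-100) = -1999700; -1999700 = 0 — FAILS

Answer: No, fails for both x = 100 and x = -100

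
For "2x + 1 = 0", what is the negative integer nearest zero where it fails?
Testing negative integers from -1 downward:
x = -1: LHS = 2·(-1) + 1 = -1; -1 = 0 — FAILS  ← closest negative counterexample to 0

Answer: x = -1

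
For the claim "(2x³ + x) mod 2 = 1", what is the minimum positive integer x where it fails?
Testing positive integers:
x = 1: LHS = (2·1³ + 1) mod 2 = 3 mod 2 = 1; 1 = 1 — holds
x = 2: LHS = (2·2³ + 2) mod 2 = 18 mod 2 = 0; 0 = 1 — FAILS  ← smallest positive counterexample

Answer: x = 2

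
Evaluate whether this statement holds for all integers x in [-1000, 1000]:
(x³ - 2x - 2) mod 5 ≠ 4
The claim fails at x = -1:
x = -1: LHS = ((-1)³ - 2·(-1) - 2) mod 5 = (-1) mod 5 = 4; 4 ≠ 4 — FAILS

Because a single integer refutes it, the statement is false.

Answer: False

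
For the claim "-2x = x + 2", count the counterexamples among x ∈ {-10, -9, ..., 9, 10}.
Counterexamples in [-10, 10]: {-10, -9, -8, -7, -6, -5, -4, -3, -2, -1, 0, 1, 2, 3, 4, 5, 6, 7, 8, 9, 10}.

Counting them gives 21 values.

Answer: 21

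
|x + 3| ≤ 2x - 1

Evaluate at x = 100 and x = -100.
x = 100: LHS = |100 + 3| = |103| = 103, RHS = 2·100 - 1 = 199; 103 ≤ 199 — holds
x = -100: LHS = |(-100) + 3| = |-97| = 97, RHS = 2·(-100) - 1 = -201; 97 ≤ -201 — FAILS

Answer: Partially: holds for x = 100, fails for x = -100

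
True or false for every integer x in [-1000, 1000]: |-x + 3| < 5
The claim fails at x = -2:
x = -2: LHS = |-(-2) + 3| = |5| = 5; 5 < 5 — FAILS

Because a single integer refutes it, the statement is false.

Answer: False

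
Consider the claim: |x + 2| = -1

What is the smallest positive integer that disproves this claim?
Testing positive integers:
x = 1: LHS = |1 + 2| = |3| = 3; 3 = -1 — FAILS  ← smallest positive counterexample

Answer: x = 1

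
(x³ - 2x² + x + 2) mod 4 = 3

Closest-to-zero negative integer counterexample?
Testing negative integers from -1 downward:
x = -1: LHS = ((-1)³ - 2·(-1)² + (-1) + 2) mod 4 = (-2) mod 4 = 2; 2 = 3 — FAILS  ← closest negative counterexample to 0

Answer: x = -1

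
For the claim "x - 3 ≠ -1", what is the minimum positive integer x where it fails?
Testing positive integers:
x = 1: LHS = 1 - 3 = -2; -2 ≠ -1 — holds
x = 2: LHS = 2 - 3 = -1; -1 ≠ -1 — FAILS  ← smallest positive counterexample

Answer: x = 2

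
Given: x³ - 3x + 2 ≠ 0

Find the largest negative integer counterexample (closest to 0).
Testing negative integers from -1 downward:
x = -1: LHS = (-1)³ - 3·(-1) + 2 = 4; 4 ≠ 0 — holds
x = -2: LHS = (-2)³ - 3·(-2) + 2 = 0; 0 ≠ 0 — FAILS  ← closest negative counterexample to 0

Answer: x = -2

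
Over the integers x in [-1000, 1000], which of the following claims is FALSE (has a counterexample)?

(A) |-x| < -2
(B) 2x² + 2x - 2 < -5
(A) x = 0: LHS = |-0| = |0| = 0; 0 < -2 — FAILS
(B) x = 0: LHS = 2·0² + 2·0 - 2 = -2; -2 < -5 — FAILS

Answer: Both A and B are false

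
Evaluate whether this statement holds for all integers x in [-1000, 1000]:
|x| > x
The claim fails at x = 0:
x = 0: LHS = |0| = 0; 0 > 0 — FAILS

Because a single integer refutes it, the statement is false.

Answer: False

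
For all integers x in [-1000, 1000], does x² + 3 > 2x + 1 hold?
Over all integers in [-1000, 1000], LHS − RHS is smallest at x = 1, where it equals 1:
x = 1: LHS = 1² + 3 = 4, RHS = 2·1 + 1 = 3; 4 > 3 — holds
At the ends of the range:
x = -1000: LHS = (-1000)² + 3 = 1000003, RHS = 2·(-1000) + 1 = -1999; 1000003 > -1999 — holds
x = 1000: LHS = 1000² + 3 = 1000003, RHS = 2·1000 + 1 = 2001; 1000003 > 2001 — holds
Hence LHS − RHS is never zero or negative, i.e. LHS > RHS throughout, so the relation holds for every integer in [-1000, 1000].

No counterexample exists.

Answer: True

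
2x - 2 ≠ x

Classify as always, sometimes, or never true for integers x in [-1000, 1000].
Holds at x = 0: LHS = 2·0 - 2 = -2; -2 ≠ 0 — holds
Fails at x = 2: LHS = 2·2 - 2 = 2; 2 ≠ 2 — FAILS
It is satisfied by some integers in the range but not all.

Answer: Sometimes true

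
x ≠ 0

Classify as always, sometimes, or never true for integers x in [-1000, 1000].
Holds at x = 1: 1 ≠ 0 — holds
Fails at x = 0: 0 ≠ 0 — FAILS
It is satisfied by some integers in the range but not all.

Answer: Sometimes true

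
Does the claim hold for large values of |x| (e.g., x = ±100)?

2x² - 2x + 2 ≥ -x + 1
x = 100: LHS = 2·100² - 2·100 + 2 = 19802, RHS = -100 + 1 = -99; 19802 ≥ -99 — holds
x = -100: LHS = 2·(-100)² - 2·(-100) + 2 = 20202, RHS = -(-100) + 1 = 101; 20202 ≥ 101 — holds

Answer: Yes, holds for both x = 100 and x = -100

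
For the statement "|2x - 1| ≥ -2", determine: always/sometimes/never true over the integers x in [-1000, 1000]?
An absolute value is never negative, so the left side is ≥ 0 for every x, while the right side is -2. Tightest case in [-1000, 1000] is x = 0:
x = 0: LHS = |2·0 - 1| = |-1| = 1; 1 ≥ -2 — holds
Hence LHS − RHS is never negative, i.e. LHS ≥ RHS throughout, so the relation holds for every integer in [-1000, 1000].

No counterexample exists.

Answer: Always true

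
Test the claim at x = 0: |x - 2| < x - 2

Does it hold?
x = 0: LHS = |0 - 2| = |-2| = 2, RHS = 0 - 2 = -2; 2 < -2 — FAILS

The relation fails at x = 0, so x = 0 is a counterexample.

Answer: No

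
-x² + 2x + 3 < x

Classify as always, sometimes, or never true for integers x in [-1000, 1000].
Holds at x = -2: LHS = -(-2)² + 2·(-2) + 3 = -5; -5 < -2 — holds
Fails at x = 0: LHS = -0² + 2·0 + 3 = 3; 3 < 0 — FAILS
It is satisfied by some integers in the range but not all.

Answer: Sometimes true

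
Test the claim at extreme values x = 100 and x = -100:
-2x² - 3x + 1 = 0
x = 100: LHS = -2·100² - 3·100 + 1 = -20299; -20299 = 0 — FAILS
x = -100: LHS = -2·(-100)² - 3·(-100) + 1 = -19699; -19699 = 0 — FAILS

Answer: No, fails for both x = 100 and x = -100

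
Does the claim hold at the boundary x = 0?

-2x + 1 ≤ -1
x = 0: LHS = -2·0 + 1 = 1; 1 ≤ -1 — FAILS

The relation fails at x = 0, so x = 0 is a counterexample.

Answer: No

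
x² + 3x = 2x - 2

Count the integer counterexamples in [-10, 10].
Counterexamples in [-10, 10]: {-10, -9, -8, -7, -6, -5, -4, -3, -2, -1, 0, 1, 2, 3, 4, 5, 6, 7, 8, 9, 10}.

Counting them gives 21 values.

Answer: 21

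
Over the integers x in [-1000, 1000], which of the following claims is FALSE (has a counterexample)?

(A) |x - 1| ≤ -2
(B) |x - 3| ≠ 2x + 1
(A) x = 0: LHS = |0 - 1| = |-1| = 1; 1 ≤ -2 — FAILS

(B) Track d = LHS − RHS over the integers in [-1000, 1000]. Equality would need d = 0, but d changes sign only between consecutive integers, jumping over 0:
x = 0: LHS = |0 - 3| = |-3| = 3, RHS = 2·0 + 1 = 1; 3 ≠ 1 — holds  (d = 2)
x = 1: LHS = |1 - 3| = |-2| = 2, RHS = 2·1 + 1 = 3; 2 ≠ 3 — holds  (d = -1)
Away from these crossings d keeps a constant sign, and checking every integer in [-1000, 1000] confirms d ≠ 0 throughout. Hence the two sides are never equal, so the relation holds for every integer in [-1000, 1000].

Only (A) has a counterexample.

Answer: A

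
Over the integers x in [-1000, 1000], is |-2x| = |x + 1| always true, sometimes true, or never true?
Holds at x = 1: LHS = |-2·1| = |-2| = 2, RHS = |1 + 1| = |2| = 2; 2 = 2 — holds
Fails at x = 0: LHS = |-2·0| = |0| = 0, RHS = |0 + 1| = |1| = 1; 0 = 1 — FAILS
It is satisfied by some integers in the range but not all.

Answer: Sometimes true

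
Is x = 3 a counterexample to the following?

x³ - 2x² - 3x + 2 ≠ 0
Substitute x = 3 into the relation:
x = 3: LHS = 3³ - 2·3² - 3·3 + 2 = 2; 2 ≠ 0 — holds

The relation holds at x = 3, so it is not a counterexample.

Answer: No, x = 3 is not a counterexample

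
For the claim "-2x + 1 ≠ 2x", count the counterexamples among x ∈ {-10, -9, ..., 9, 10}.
Track d = LHS − RHS over the integers in [-10, 10]. Equality would need d = 0, but d changes sign only between consecutive integers, jumping over 0:
x = 0: LHS = -2·0 + 1 = 1, RHS = 2·0 = 0; 1 ≠ 0 — holds  (d = 1)
x = 1: LHS = -2·1 + 1 = -1, RHS = 2·1 = 2; -1 ≠ 2 — holds  (d = -3)
Away from these crossings d keeps a constant sign, and checking every integer in [-10, 10] confirms d ≠ 0 throughout. Hence the two sides are never equal, so the relation holds for every integer in [-10, 10].

No counterexample appears in that range.

Answer: 0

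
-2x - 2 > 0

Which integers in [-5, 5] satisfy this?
Holds for: {-5, -4, -3, -2}
Fails for: {-1, 0, 1, 2, 3, 4, 5}

Answer: {-5, -4, -3, -2}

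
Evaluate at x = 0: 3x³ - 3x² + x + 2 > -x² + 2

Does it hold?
x = 0: LHS = 3·0³ - 3·0² + 0 + 2 = 2, RHS = -0² + 2 = 2; 2 > 2 — FAILS

The relation fails at x = 0, so x = 0 is a counterexample.

Answer: No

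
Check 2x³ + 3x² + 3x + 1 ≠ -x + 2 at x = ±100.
x = 100: LHS = 2·100³ + 3·100² + 3·100 + 1 = 2030301, RHS = -100 + 2 = -98; 2030301 ≠ -98 — holds
x = -100: LHS = 2·(-100)³ + 3·(-100)² + 3·(-100) + 1 = -1970299, RHS = -(-100) + 2 = 102; -1970299 ≠ 102 — holds

Answer: Yes, holds for both x = 100 and x = -100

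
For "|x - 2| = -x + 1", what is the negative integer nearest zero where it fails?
Testing negative integers from -1 downward:
x = -1: LHS = |(-1) - 2| = |-3| = 3, RHS = -(-1) + 1 = 2; 3 = 2 — FAILS  ← closest negative counterexample to 0

Answer: x = -1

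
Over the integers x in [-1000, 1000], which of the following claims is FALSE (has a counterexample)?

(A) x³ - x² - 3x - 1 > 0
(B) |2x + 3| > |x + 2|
(A) x = 0: LHS = 0³ - 0² - 3·0 - 1 = -1; -1 > 0 — FAILS
(B) x = -1: LHS = |2·(-1) + 3| = |1| = 1, RHS = |(-1) + 2| = |1| = 1; 1 > 1 — FAILS

Answer: Both A and B are false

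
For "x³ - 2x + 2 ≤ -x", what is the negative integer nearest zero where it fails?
Testing negative integers from -1 downward:
x = -1: LHS = (-1)³ - 2·(-1) + 2 = 3, RHS = -(-1) = 1; 3 ≤ 1 — FAILS  ← closest negative counterexample to 0

Answer: x = -1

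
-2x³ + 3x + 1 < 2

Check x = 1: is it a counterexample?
Substitute x = 1 into the relation:
x = 1: LHS = -2·1³ + 3·1 + 1 = 2; 2 < 2 — FAILS

Since the claim fails at x = 1, this value is a counterexample.

Answer: Yes, x = 1 is a counterexample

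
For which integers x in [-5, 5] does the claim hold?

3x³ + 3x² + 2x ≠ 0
Holds for: {-5, -4, -3, -2, -1, 1, 2, 3, 4, 5}
Fails for: {0}

Answer: {-5, -4, -3, -2, -1, 1, 2, 3, 4, 5}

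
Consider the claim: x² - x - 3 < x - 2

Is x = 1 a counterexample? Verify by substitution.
Substitute x = 1 into the relation:
x = 1: LHS = 1² - 1 - 3 = -3, RHS = 1 - 2 = -1; -3 < -1 — holds

The claim holds here, so x = 1 is not a counterexample. (A counterexample exists elsewhere, e.g. x = -1.)

Answer: No, x = 1 is not a counterexample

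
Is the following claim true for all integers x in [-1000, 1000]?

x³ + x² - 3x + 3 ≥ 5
The claim fails at x = 0:
x = 0: LHS = 0³ + 0² - 3·0 + 3 = 3; 3 ≥ 5 — FAILS

Because a single integer refutes it, the statement is false.

Answer: False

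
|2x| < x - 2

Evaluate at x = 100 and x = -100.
x = 100: LHS = |2·100| = |200| = 200, RHS = 100 - 2 = 98; 200 < 98 — FAILS
x = -100: LHS = |2·(-100)| = |-200| = 200, RHS = (-100) - 2 = -102; 200 < -102 — FAILS

Answer: No, fails for both x = 100 and x = -100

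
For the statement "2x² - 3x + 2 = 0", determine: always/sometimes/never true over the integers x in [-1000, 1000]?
Over all integers in [-1000, 1000], LHS − RHS is always positive; it is smallest at x = 1, where it equals 1:
x = 1: LHS = 2·1² - 3·1 + 2 = 1; 1 = 0 — FAILS
At the ends of the range:
x = -1000: LHS = 2·(-1000)² - 3·(-1000) + 2 = 2003002; 2003002 = 0 — FAILS
x = 1000: LHS = 2·1000² - 3·1000 + 2 = 1997002; 1997002 = 0 — FAILS
Hence LHS − RHS is never 0, i.e. the two sides are never equal, so the claimed relation (=) fails for every integer in [-1000, 1000].

No integer in the range satisfies it.

Answer: Never true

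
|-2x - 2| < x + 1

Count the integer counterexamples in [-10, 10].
Counterexamples in [-10, 10]: {-10, -9, -8, -7, -6, -5, -4, -3, -2, -1, 0, 1, 2, 3, 4, 5, 6, 7, 8, 9, 10}.

Counting them gives 21 values.

Answer: 21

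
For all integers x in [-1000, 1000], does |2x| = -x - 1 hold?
The claim fails at x = 0:
x = 0: LHS = |2·0| = |0| = 0, RHS = -0 - 1 = -1; 0 = -1 — FAILS

Because a single integer refutes it, the statement is false.

Answer: False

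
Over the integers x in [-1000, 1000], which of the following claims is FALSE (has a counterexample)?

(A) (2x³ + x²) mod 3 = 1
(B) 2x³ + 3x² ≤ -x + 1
(A) x = 0: LHS = (2·0³ + 0²) mod 3 = 0 mod 3 = 0; 0 = 1 — FAILS
(B) x = 1: LHS = 2·1³ + 3·1² = 5, RHS = -1 + 1 = 0; 5 ≤ 0 — FAILS

Answer: Both A and B are false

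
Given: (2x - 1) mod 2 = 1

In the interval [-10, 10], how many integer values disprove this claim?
For a polynomial with integer coefficients, its value mod 2 depends only on x mod 2, so it suffices to check one representative of each residue class, x = 0, 1:
x = 0: LHS = (2·0 - 1) mod 2 = (-1) mod 2 = 1; 1 = 1 — holds
x = 1: LHS = (2·1 - 1) mod 2 = 1 mod 2 = 1; 1 = 1 — holds
The relation holds in every residue class, so the relation holds for every integer in [-10, 10].

No counterexample appears in that range.

Answer: 0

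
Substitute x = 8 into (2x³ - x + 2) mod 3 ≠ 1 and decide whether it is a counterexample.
Substitute x = 8 into the relation:
x = 8: LHS = (2·8³ - 8 + 2) mod 3 = 1018 mod 3 = 1; 1 ≠ 1 — FAILS

Since the claim fails at x = 8, this value is a counterexample.

Answer: Yes, x = 8 is a counterexample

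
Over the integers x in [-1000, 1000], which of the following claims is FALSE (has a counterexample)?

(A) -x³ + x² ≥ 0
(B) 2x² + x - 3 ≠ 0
(A) x = 2: LHS = -2³ + 2² = -4; -4 ≥ 0 — FAILS
(B) x = 1: LHS = 2·1² + 1 - 3 = 0; 0 ≠ 0 — FAILS

Answer: Both A and B are false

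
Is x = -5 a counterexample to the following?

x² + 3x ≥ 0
Substitute x = -5 into the relation:
x = -5: LHS = (-5)² + 3·(-5) = 10; 10 ≥ 0 — holds

The claim holds here, so x = -5 is not a counterexample. (A counterexample exists elsewhere, e.g. x = -1.)

Answer: No, x = -5 is not a counterexample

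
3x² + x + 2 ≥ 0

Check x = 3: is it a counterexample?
Substitute x = 3 into the relation:
x = 3: LHS = 3·3² + 3 + 2 = 32; 32 ≥ 0 — holds

The relation holds at x = 3, so it is not a counterexample.

Answer: No, x = 3 is not a counterexample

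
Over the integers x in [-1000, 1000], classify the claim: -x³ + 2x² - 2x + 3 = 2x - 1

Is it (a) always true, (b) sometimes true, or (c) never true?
Track d = LHS − RHS over the integers in [-1000, 1000]. Equality would need d = 0, but d changes sign only between consecutive integers, jumping over 0:
x = 1: LHS = -1³ + 2·1² - 2·1 + 3 = 2, RHS = 2·1 - 1 = 1; 2 = 1 — FAILS  (d = 1)
x = 2: LHS = -2³ + 2·2² - 2·2 + 3 = -1, RHS = 2·2 - 1 = 3; -1 = 3 — FAILS  (d = -4)
Away from these crossings d keeps a constant sign, and checking every integer in [-1000, 1000] confirms d ≠ 0 throughout. Hence the two sides are never equal, so the claimed relation (=) fails for every integer in [-1000, 1000].

No integer in the range satisfies it.

Answer: Never true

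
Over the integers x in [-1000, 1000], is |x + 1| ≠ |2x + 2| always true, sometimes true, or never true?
Holds at x = 0: LHS = |0 + 1| = |1| = 1, RHS = |2·0 + 2| = |2| = 2; 1 ≠ 2 — holds
Fails at x = -1: LHS = |(-1) + 1| = |0| = 0, RHS = |2·(-1) + 2| = |0| = 0; 0 ≠ 0 — FAILS
It is satisfied by some integers in the range but not all.

Answer: Sometimes true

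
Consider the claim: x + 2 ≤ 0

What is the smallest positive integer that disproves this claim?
Testing positive integers:
x = 1: LHS = 1 + 2 = 3; 3 ≤ 0 — FAILS  ← smallest positive counterexample

Answer: x = 1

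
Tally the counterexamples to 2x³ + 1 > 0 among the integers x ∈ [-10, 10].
Counterexamples in [-10, 10]: {-10, -9, -8, -7, -6, -5, -4, -3, -2, -1}.

Counting them gives 10 values.

Answer: 10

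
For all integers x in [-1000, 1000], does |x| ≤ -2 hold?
The claim fails at x = 0:
x = 0: LHS = |0| = 0; 0 ≤ -2 — FAILS

Because a single integer refutes it, the statement is false.

Answer: False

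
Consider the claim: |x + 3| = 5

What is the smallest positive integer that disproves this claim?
Testing positive integers:
x = 1: LHS = |1 + 3| = |4| = 4; 4 = 5 — FAILS  ← smallest positive counterexample

Answer: x = 1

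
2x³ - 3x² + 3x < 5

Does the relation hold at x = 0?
x = 0: LHS = 2·0³ - 3·0² + 3·0 = 0; 0 < 5 — holds

The relation is satisfied at x = 0.

Answer: Yes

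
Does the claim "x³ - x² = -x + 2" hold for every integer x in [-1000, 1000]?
The claim fails at x = 0:
x = 0: LHS = 0³ - 0² = 0, RHS = -0 + 2 = 2; 0 = 2 — FAILS

Because a single integer refutes it, the statement is false.

Answer: False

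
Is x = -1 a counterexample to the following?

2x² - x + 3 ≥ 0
Substitute x = -1 into the relation:
x = -1: LHS = 2·(-1)² - (-1) + 3 = 6; 6 ≥ 0 — holds

The relation holds at x = -1, so it is not a counterexample.

Answer: No, x = -1 is not a counterexample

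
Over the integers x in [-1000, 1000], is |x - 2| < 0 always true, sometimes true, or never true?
An absolute value is never negative, so the left side is ≥ 0 for every x, while the right side is 0. Tightest case in [-1000, 1000] is x = 2:
x = 2: LHS = |2 - 2| = |0| = 0; 0 < 0 — FAILS
Hence LHS − RHS is never negative, i.e. LHS ≥ RHS throughout, so the claimed relation (<) fails for every integer in [-1000, 1000].

No integer in the range satisfies it.

Answer: Never true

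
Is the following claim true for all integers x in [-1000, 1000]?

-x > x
The claim fails at x = 0:
x = 0: LHS = -0 = 0; 0 > 0 — FAILS

Because a single integer refutes it, the statement is false.

Answer: False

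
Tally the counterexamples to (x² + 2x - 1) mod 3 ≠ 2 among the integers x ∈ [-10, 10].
Counterexamples in [-10, 10]: {-9, -8, -6, -5, -3, -2, 0, 1, 3, 4, 6, 7, 9, 10}.

Counting them gives 14 values.

Answer: 14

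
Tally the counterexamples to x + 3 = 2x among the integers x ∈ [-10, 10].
Counterexamples in [-10, 10]: {-10, -9, -8, -7, -6, -5, -4, -3, -2, -1, 0, 1, 2, 4, 5, 6, 7, 8, 9, 10}.

Counting them gives 20 values.

Answer: 20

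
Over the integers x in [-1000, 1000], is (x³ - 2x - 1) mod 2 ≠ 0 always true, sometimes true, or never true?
Holds at x = 0: LHS = (0³ - 2·0 - 1) mod 2 = (-1) mod 2 = 1; 1 ≠ 0 — holds
Fails at x = 1: LHS = (1³ - 2·1 - 1) mod 2 = (-2) mod 2 = 0; 0 ≠ 0 — FAILS
It is satisfied by some integers in the range but not all.

Answer: Sometimes true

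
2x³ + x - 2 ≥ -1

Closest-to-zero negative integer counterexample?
Testing negative integers from -1 downward:
x = -1: LHS = 2·(-1)³ + (-1) - 2 = -5; -5 ≥ -1 — FAILS  ← closest negative counterexample to 0

Answer: x = -1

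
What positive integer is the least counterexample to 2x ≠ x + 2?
Testing positive integers:
x = 1: LHS = 2·1 = 2, RHS = 1 + 2 = 3; 2 ≠ 3 — holds
x = 2: LHS = 2·2 = 4, RHS = 2 + 2 = 4; 4 ≠ 4 — FAILS  ← smallest positive counterexample

Answer: x = 2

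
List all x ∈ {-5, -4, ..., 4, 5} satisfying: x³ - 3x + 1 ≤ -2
Holds for: {-5, -4, -3}
Fails for: {-2, -1, 0, 1, 2, 3, 4, 5}

Answer: {-5, -4, -3}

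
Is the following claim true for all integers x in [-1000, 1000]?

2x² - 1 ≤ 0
The claim fails at x = 1:
x = 1: LHS = 2·1² - 1 = 1; 1 ≤ 0 — FAILS

Because a single integer refutes it, the statement is false.

Answer: False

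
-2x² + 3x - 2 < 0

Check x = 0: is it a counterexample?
Substitute x = 0 into the relation:
x = 0: LHS = -2·0² + 3·0 - 2 = -2; -2 < 0 — holds

The relation holds at x = 0, so it is not a counterexample.

Answer: No, x = 0 is not a counterexample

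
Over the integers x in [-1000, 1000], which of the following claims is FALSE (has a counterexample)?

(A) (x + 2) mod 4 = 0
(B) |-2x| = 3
(A) x = 0: LHS = (0 + 2) mod 4 = 2 mod 4 = 2; 2 = 0 — FAILS
(B) x = 0: LHS = |-2·0| = |0| = 0; 0 = 3 — FAILS

Answer: Both A and B are false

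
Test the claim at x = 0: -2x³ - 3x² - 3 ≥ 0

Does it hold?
x = 0: LHS = -2·0³ - 3·0² - 3 = -3; -3 ≥ 0 — FAILS

The relation fails at x = 0, so x = 0 is a counterexample.

Answer: No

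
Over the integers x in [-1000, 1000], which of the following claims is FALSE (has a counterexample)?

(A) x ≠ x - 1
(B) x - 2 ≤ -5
(A) Over all integers in [-1000, 1000], LHS − RHS is always positive; it is smallest at x = 0, where it equals 1:
x = 0: RHS = 0 - 1 = -1; 0 ≠ -1 — holds
At the ends of the range:
x = -1000: RHS = (-1000) - 1 = -1001; -1000 ≠ -1001 — holds
x = 1000: RHS = 1000 - 1 = 999; 1000 ≠ 999 — holds
Hence LHS − RHS is never 0, i.e. the two sides are never equal, so the relation holds for every integer in [-1000, 1000].

(B) x = 0: LHS = 0 - 2 = -2; -2 ≤ -5 — FAILS

Only (B) has a counterexample.

Answer: B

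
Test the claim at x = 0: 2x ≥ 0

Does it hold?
x = 0: LHS = 2·0 = 0; 0 ≥ 0 — holds

The relation is satisfied at x = 0.

Answer: Yes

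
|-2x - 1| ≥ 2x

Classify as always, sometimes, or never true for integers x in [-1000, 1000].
Over all integers in [-1000, 1000], LHS − RHS is smallest at x = 0, where it equals 1:
x = 0: LHS = |-2·0 - 1| = |-1| = 1, RHS = 2·0 = 0; 1 ≥ 0 — holds
At the ends of the range:
x = -1000: LHS = |-2·(-1000) - 1| = |1999| = 1999, RHS = 2·(-1000) = -2000; 1999 ≥ -2000 — holds
x = 1000: LHS = |-2·1000 - 1| = |-2001| = 2001, RHS = 2·1000 = 2000; 2001 ≥ 2000 — holds
Hence LHS − RHS is never negative, i.e. LHS ≥ RHS throughout, so the relation holds for every integer in [-1000, 1000].

No counterexample exists.

Answer: Always true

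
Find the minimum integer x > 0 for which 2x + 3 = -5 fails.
Testing positive integers:
x = 1: LHS = 2·1 + 3 = 5; 5 = -5 — FAILS  ← smallest positive counterexample

Answer: x = 1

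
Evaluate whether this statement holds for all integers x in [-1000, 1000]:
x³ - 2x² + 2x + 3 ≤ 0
The claim fails at x = 0:
x = 0: LHS = 0³ - 2·0² + 2·0 + 3 = 3; 3 ≤ 0 — FAILS

Because a single integer refutes it, the statement is false.

Answer: False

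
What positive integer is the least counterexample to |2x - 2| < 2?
Testing positive integers:
x = 1: LHS = |2·1 - 2| = |0| = 0; 0 < 2 — holds
x = 2: LHS = |2·2 - 2| = |2| = 2; 2 < 2 — FAILS  ← smallest positive counterexample

Answer: x = 2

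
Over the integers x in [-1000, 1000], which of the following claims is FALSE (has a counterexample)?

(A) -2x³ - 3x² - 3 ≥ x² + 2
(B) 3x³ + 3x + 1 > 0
(A) x = 0: LHS = -2·0³ - 3·0² - 3 = -3, RHS = 0² + 2 = 2; -3 ≥ 2 — FAILS
(B) x = -1: LHS = 3·(-1)³ + 3·(-1) + 1 = -5; -5 > 0 — FAILS

Answer: Both A and B are false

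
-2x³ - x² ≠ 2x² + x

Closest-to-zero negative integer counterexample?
Testing negative integers from -1 downward:
x = -1: LHS = -2·(-1)³ - (-1)² = 1, RHS = 2·(-1)² + (-1) = 1; 1 ≠ 1 — FAILS  ← closest negative counterexample to 0

Answer: x = -1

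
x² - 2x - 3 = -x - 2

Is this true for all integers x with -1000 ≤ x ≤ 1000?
The claim fails at x = 0:
x = 0: LHS = 0² - 2·0 - 3 = -3, RHS = -0 - 2 = -2; -3 = -2 — FAILS

Because a single integer refutes it, the statement is false.

Answer: False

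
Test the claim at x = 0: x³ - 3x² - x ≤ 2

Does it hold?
x = 0: LHS = 0³ - 3·0² - 0 = 0; 0 ≤ 2 — holds

The relation is satisfied at x = 0.

Answer: Yes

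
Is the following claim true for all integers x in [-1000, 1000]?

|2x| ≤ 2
The claim fails at x = 2:
x = 2: LHS = |2·2| = |4| = 4; 4 ≤ 2 — FAILS

Because a single integer refutes it, the statement is false.

Answer: False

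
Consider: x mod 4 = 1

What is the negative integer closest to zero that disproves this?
Testing negative integers from -1 downward:
x = -1: LHS = (-1) mod 4 = 3; 3 = 1 — FAILS  ← closest negative counterexample to 0

Answer: x = -1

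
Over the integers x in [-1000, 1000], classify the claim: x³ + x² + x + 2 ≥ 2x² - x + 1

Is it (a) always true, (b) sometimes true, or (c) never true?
Holds at x = 0: LHS = 0³ + 0² + 0 + 2 = 2, RHS = 2·0² - 0 + 1 = 1; 2 ≥ 1 — holds
Fails at x = -1: LHS = (-1)³ + (-1)² + (-1) + 2 = 1, RHS = 2·(-1)² - (-1) + 1 = 4; 1 ≥ 4 — FAILS
It is satisfied by some integers in the range but not all.

Answer: Sometimes true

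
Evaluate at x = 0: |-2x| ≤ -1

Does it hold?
x = 0: LHS = |-2·0| = |0| = 0; 0 ≤ -1 — FAILS

The relation fails at x = 0, so x = 0 is a counterexample.

Answer: No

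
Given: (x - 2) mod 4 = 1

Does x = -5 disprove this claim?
Substitute x = -5 into the relation:
x = -5: LHS = ((-5) - 2) mod 4 = (-7) mod 4 = 1; 1 = 1 — holds

The claim holds here, so x = -5 is not a counterexample. (A counterexample exists elsewhere, e.g. x = 0.)

Answer: No, x = -5 is not a counterexample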